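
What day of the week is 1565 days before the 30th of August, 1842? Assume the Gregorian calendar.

Friday

Aug 30, 1842 is a Tuesday.
1565 mod 7 = 4, so 1565 days before a Tuesday is Tuesday − 4 = Friday.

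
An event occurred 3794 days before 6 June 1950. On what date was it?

−365 (one year) → Jun 6, 1949 (3429 left).
−365 (one year) → Jun 6, 1948 (3064 left).
−366 (one year; includes Feb 29, 1948) → Jun 6, 1947 (2698 left).
−365 (one year) → Jun 6, 1946 (2333 left).
−365 (one year) → Jun 6, 1945 (1968 left).
−365 (one year) → Jun 6, 1944 (1603 left).
−366 (one year; includes Feb 29, 1944) → Jun 6, 1943 (1237 left).
−365 (one year) → Jun 6, 1942 (872 left).
−365 (one year) → Jun 6, 1941 (507 left).
−365 (one year) → Jun 6, 1940 (142 left).
−6 → May 31, 1940 (end of May, 31 days; 136 left).
−31 → Apr 30, 1940 (end of Apr, 30 days; 105 left).
−30 → Mar 31, 1940 (end of Mar, 31 days; 75 left).
−31 → Feb 29, 1940 (end of Feb, 29 days; 44 left).
−29 → Jan 31, 1940 (end of Jan, 31 days; 15 left).
−15 → Jan 16, 1940.

January 16, 1940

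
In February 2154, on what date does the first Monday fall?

February 4, 2154

February 1, 2154 is a Friday.
The first Monday is therefore February 4 (3 days later).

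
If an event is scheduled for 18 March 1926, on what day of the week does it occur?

Thursday

January 1, 1926 is a Friday.
Jan 1, 1926 → Feb 1, 1926: 31 days (January has 31).
Feb 1, 1926 → Mar 1, 1926: 28 days (February has 28).
Mar 1, 1926 → Mar 18, 1926: 17 days.
Total: 76 days.
76 mod 7 = 6, so Friday + 6 = Thursday.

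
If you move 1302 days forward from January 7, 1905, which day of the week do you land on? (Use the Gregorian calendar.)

Saturday

First find the weekday of Jan 7, 1905. Doomsday rule: the anchor day for the 1900s is Wednesday. For year 05: 5÷12 = 0 r 5, and 5÷4 = 1, so 0+5+1 = 6.
Wednesday + 6 ≡ Tuesday — that's 1905's doomsday.
In January the doomsday date is Jan 3 (1905 is not a leap year).
Jan 7 is 4 days after Jan 3; 4 mod 7 = 4, so Tuesday + 4 = Saturday.
1302 mod 7 = 0, so 1302 days after a Saturday is Saturday + 0 = Saturday.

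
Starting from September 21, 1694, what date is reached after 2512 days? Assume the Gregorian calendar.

August 8, 1701

+365 (one year) → Sep 21, 1695 (2147 left).
+366 (one year; includes Feb 29, 1696) → Sep 21, 1696 (1781 left).
+365 (one year) → Sep 21, 1697 (1416 left).
+365 (one year) → Sep 21, 1698 (1051 left).
+365 (one year) → Sep 21, 1699 (686 left).
+365 (one year) → Sep 21, 1700 (321 left).
Sep has 30 days: +10 → Oct 1, 1700 (311 left).
Oct has 31 days: +31 → Nov 1, 1700 (280 left).
Nov has 30 days: +30 → Dec 1, 1700 (250 left).
Dec has 31 days: +31 → Jan 1, 1701 (219 left).
Jan has 31 days: +31 → Feb 1, 1701 (188 left).
Feb has 28 days: +28 → Mar 1, 1701 (160 left).
Mar has 31 days: +31 → Apr 1, 1701 (129 left).
Apr has 30 days: +30 → May 1, 1701 (99 left).
May has 31 days: +31 → Jun 1, 1701 (68 left).
Jun has 30 days: +30 → Jul 1, 1701 (38 left).
Jul has 31 days: +31 → Aug 1, 1701 (7 left).
+7 → Aug 8, 1701.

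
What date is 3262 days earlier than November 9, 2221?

December 4, 2212

−365 (one year) → Nov 9, 2220 (2897 left).
−366 (one year; includes Feb 29, 2220) → Nov 9, 2219 (2531 left).
−365 (one year) → Nov 9, 2218 (2166 left).
−365 (one year) → Nov 9, 2217 (1801 left).
−365 (one year) → Nov 9, 2216 (1436 left).
−366 (one year; includes Feb 29, 2216) → Nov 9, 2215 (1070 left).
−365 (one year) → Nov 9, 2214 (705 left).
−365 (one year) → Nov 9, 2213 (340 left).
−9 → Oct 31, 2213 (end of Oct, 31 days; 331 left).
−31 → Sep 30, 2213 (end of Sep, 30 days; 300 left).
−30 → Aug 31, 2213 (end of Aug, 31 days; 270 left).
−31 → Jul 31, 2213 (end of Jul, 31 days; 239 left).
−31 → Jun 30, 2213 (end of Jun, 30 days; 208 left).
−30 → May 31, 2213 (end of May, 31 days; 178 left).
−31 → Apr 30, 2213 (end of Apr, 30 days; 147 left).
−30 → Mar 31, 2213 (end of Mar, 31 days; 117 left).
−31 → Feb 28, 2213 (end of Feb, 28 days; 86 left).
−28 → Jan 31, 2213 (end of Jan, 31 days; 58 left).
−31 → Dec 31, 2212 (end of Dec, 31 days; 27 left).
−27 → Dec 4, 2212.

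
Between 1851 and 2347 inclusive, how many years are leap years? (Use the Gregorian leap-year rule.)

120

Multiples of 4 in [1851,2347]: 124.
Of those, multiples of 100: 5 (not leap unless ÷400).
Multiples of 400: 1.
Leap years = 124 − 5 + 1 = 120.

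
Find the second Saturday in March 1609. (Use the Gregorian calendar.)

March 1, 1609 is a Sunday.
The first Saturday is therefore March 7 (6 days later).
The second Saturday is 7 + 1×7 = March 14.

March 14, 1609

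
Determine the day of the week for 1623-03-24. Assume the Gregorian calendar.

Doomsday rule: the anchor day for the 1600s is Tuesday. For year 23: 23÷12 = 1 r 11, and 11÷4 = 2, so 1+11+2 = 14.
Tuesday + 14 ≡ Tuesday — that's 1623's doomsday.
In March the doomsday date is Mar 14.
Mar 24 is 10 days after Mar 14; 10 mod 7 = 3, so Tuesday + 3 = Friday.

Friday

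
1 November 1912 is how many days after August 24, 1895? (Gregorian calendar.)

Aug 24, 1895 → Aug 24, 1896: 366 days (Feb 29, 1896 is in that span).
Aug 24, 1896 → Aug 24, 1897: 365 days.
Aug 24, 1897 → Aug 24, 1898: 365 days.
Aug 24, 1898 → Aug 24, 1899: 365 days.
Aug 24, 1899 → Aug 24, 1900: 365 days.
Aug 24, 1900 → Aug 24, 1901: 365 days.
Aug 24, 1901 → Aug 24, 1902: 365 days.
Aug 24, 1902 → Aug 24, 1903: 365 days.
Aug 24, 1903 → Aug 24, 1904: 366 days (Feb 29, 1904 is in that span).
Aug 24, 1904 → Aug 24, 1905: 365 days.
Aug 24, 1905 → Aug 24, 1906: 365 days.
Aug 24, 1906 → Aug 24, 1907: 365 days.
Aug 24, 1907 → Aug 24, 1908: 366 days (Feb 29, 1908 is in that span).
Aug 24, 1908 → Aug 24, 1909: 365 days.
Aug 24, 1909 → Aug 24, 1910: 365 days.
Aug 24, 1910 → Aug 24, 1911: 365 days.
Aug 24, 1911 → Aug 24, 1912: 366 days (Feb 29, 1912 is in that span).
Aug 24, 1912 → Sep 24, 1912: 31 days (August has 31).
Sep 24, 1912 → Oct 24, 1912: 30 days (September has 30).
Oct 24, 1912 → Nov 1, 1912: 8 days.
Total: 6278 days.

6278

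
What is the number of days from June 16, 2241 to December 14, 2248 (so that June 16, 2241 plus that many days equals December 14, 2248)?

Jun 16, 2241 → Jun 16, 2242: 365 days.
Jun 16, 2242 → Jun 16, 2243: 365 days.
Jun 16, 2243 → Jun 16, 2244: 366 days (Feb 29, 2244 is in that span).
Jun 16, 2244 → Jun 16, 2245: 365 days.
Jun 16, 2245 → Jun 16, 2246: 365 days.
Jun 16, 2246 → Jun 16, 2247: 365 days.
Jun 16, 2247 → Jun 16, 2248: 366 days (Feb 29, 2248 is in that span).
Jun 16, 2248 → Jul 16, 2248: 30 days (June has 30).
Jul 16, 2248 → Aug 16, 2248: 31 days (July has 31).
Aug 16, 2248 → Sep 16, 2248: 31 days (August has 31).
Sep 16, 2248 → Oct 16, 2248: 30 days (September has 30).
Oct 16, 2248 → Nov 16, 2248: 31 days (October has 31).
Nov 16, 2248 → Dec 14, 2248: 28 days.
Total: 2738 days.

2738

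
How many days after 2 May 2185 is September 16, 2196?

May 2, 2185 → May 2, 2186: 365 days.
May 2, 2186 → May 2, 2187: 365 days.
May 2, 2187 → May 2, 2188: 366 days (Feb 29, 2188 is in that span).
May 2, 2188 → May 2, 2189: 365 days.
May 2, 2189 → May 2, 2190: 365 days.
May 2, 2190 → May 2, 2191: 365 days.
May 2, 2191 → May 2, 2192: 366 days (Feb 29, 2192 is in that span).
May 2, 2192 → May 2, 2193: 365 days.
May 2, 2193 → May 2, 2194: 365 days.
May 2, 2194 → May 2, 2195: 365 days.
May 2, 2195 → May 2, 2196: 366 days (Feb 29, 2196 is in that span).
May 2, 2196 → Jun 2, 2196: 31 days (May has 31).
Jun 2, 2196 → Jul 2, 2196: 30 days (June has 30).
Jul 2, 2196 → Aug 2, 2196: 31 days (July has 31).
Aug 2, 2196 → Sep 2, 2196: 31 days (August has 31).
Sep 2, 2196 → Sep 16, 2196: 14 days.
Total: 4155 days.

4155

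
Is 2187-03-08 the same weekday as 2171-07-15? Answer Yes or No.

From Jul 15, 2171 to Mar 8, 2187 is 5715 days.
5715 mod 7 = 3, so they are different weekdays.
(Jul 15, 2171 is a Monday; Mar 8, 2187 is a Thursday.)

No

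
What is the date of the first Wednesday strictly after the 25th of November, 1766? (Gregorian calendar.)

November 26, 1766

Nov 25, 1766 is a Tuesday.
From Tuesday to the next Wednesday is 1 day.
Nov 25, 1766 + 1 = Nov 26, 1766.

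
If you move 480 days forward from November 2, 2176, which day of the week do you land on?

Nov 2, 2176 is a Saturday.
480 mod 7 = 4, so 480 days after a Saturday is Saturday + 4 = Wednesday.

Wednesday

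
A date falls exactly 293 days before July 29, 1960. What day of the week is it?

Jul 29, 1960 is a Friday.
293 mod 7 = 6, so 293 days before a Friday is Friday − 6 = Saturday.

Saturday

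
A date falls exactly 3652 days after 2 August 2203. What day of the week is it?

First find the weekday of Aug 2, 2203. Doomsday rule: the anchor day for the 2200s is Friday. For year 03: 3÷12 = 0 r 3, and 3÷4 = 0, so 0+3+0 = 3.
Friday + 3 ≡ Monday — that's 2203's doomsday.
In August the doomsday date is Aug 8.
Aug 2 is 6 days before Aug 8; 6 mod 7 = 6, so Monday − 6 = Tuesday.
3652 mod 7 = 5, so 3652 days after a Tuesday is Tuesday + 5 = Sunday.

Sunday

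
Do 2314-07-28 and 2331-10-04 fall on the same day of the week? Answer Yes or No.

From Jul 28, 2314 to Oct 4, 2331 is 6277 days.
6277 mod 7 = 5, so they are different weekdays.
(Jul 28, 2314 is a Tuesday; Oct 4, 2331 is a Sunday.)

No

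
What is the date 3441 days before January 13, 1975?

August 12, 1965

−365 (one year) → Jan 13, 1974 (3076 left).
−365 (one year) → Jan 13, 1973 (2711 left).
−366 (one year; includes Feb 29, 1972) → Jan 13, 1972 (2345 left).
−365 (one year) → Jan 13, 1971 (1980 left).
−365 (one year) → Jan 13, 1970 (1615 left).
−365 (one year) → Jan 13, 1969 (1250 left).
−366 (one year; includes Feb 29, 1968) → Jan 13, 1968 (884 left).
−365 (one year) → Jan 13, 1967 (519 left).
−365 (one year) → Jan 13, 1966 (154 left).
−13 → Dec 31, 1965 (end of Dec, 31 days; 141 left).
−31 → Nov 30, 1965 (end of Nov, 30 days; 110 left).
−30 → Oct 31, 1965 (end of Oct, 31 days; 80 left).
−31 → Sep 30, 1965 (end of Sep, 30 days; 49 left).
−30 → Aug 31, 1965 (end of Aug, 31 days; 19 left).
−19 → Aug 12, 1965.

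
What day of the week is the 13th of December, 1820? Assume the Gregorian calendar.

Wednesday

Doomsday rule: the anchor day for the 1800s is Friday. For year 20: 20÷12 = 1 r 8, and 8÷4 = 2, so 1+8+2 = 11.
Friday + 11 ≡ Tuesday — that's 1820's doomsday.
In December the doomsday date is Dec 12.
Dec 13 is 1 day after Dec 12; 1 mod 7 = 1, so Tuesday + 1 = Wednesday.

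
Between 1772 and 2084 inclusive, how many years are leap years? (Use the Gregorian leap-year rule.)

77

Multiples of 4 in [1772,2084]: 79.
Of those, multiples of 100: 3 (not leap unless ÷400).
Multiples of 400: 1.
Leap years = 79 − 3 + 1 = 77.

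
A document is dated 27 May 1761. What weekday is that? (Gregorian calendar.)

Wednesday

Doomsday rule: the anchor day for the 1700s is Sunday. For year 61: 61÷12 = 5 r 1, and 1÷4 = 0, so 5+1+0 = 6.
Sunday + 6 ≡ Saturday — that's 1761's doomsday.
In May the doomsday date is May 9.
May 27 is 18 days after May 9; 18 mod 7 = 4, so Saturday + 4 = Wednesday.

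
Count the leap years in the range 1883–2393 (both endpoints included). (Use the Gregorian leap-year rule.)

Multiples of 4 in [1883,2393]: 128.
Of those, multiples of 100: 5 (not leap unless ÷400).
Multiples of 400: 1.
Leap years = 128 − 5 + 1 = 124.

124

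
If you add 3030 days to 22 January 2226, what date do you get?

May 10, 2234

+365 (one year) → Jan 22, 2227 (2665 left).
+365 (one year) → Jan 22, 2228 (2300 left).
+366 (one year; includes Feb 29, 2228) → Jan 22, 2229 (1934 left).
+365 (one year) → Jan 22, 2230 (1569 left).
+365 (one year) → Jan 22, 2231 (1204 left).
+365 (one year) → Jan 22, 2232 (839 left).
+366 (one year; includes Feb 29, 2232) → Jan 22, 2233 (473 left).
+365 (one year) → Jan 22, 2234 (108 left).
Jan has 31 days: +10 → Feb 1, 2234 (98 left).
Feb has 28 days: +28 → Mar 1, 2234 (70 left).
Mar has 31 days: +31 → Apr 1, 2234 (39 left).
Apr has 30 days: +30 → May 1, 2234 (9 left).
+9 → May 10, 2234.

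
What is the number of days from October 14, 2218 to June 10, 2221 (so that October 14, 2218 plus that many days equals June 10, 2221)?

Oct 14, 2218 → Oct 14, 2219: 365 days.
Oct 14, 2219 → Oct 14, 2220: 366 days (Feb 29, 2220 is in that span).
Oct 14, 2220 → Nov 14, 2220: 31 days (October has 31).
Nov 14, 2220 → Dec 14, 2220: 30 days (November has 30).
Dec 14, 2220 → Jan 14, 2221: 31 days (December has 31).
Jan 14, 2221 → Feb 14, 2221: 31 days (January has 31).
Feb 14, 2221 → Mar 14, 2221: 28 days (February has 28).
Mar 14, 2221 → Apr 14, 2221: 31 days (March has 31).
Apr 14, 2221 → May 14, 2221: 30 days (April has 30).
May 14, 2221 → Jun 10, 2221: 27 days.
Total: 970 days.

970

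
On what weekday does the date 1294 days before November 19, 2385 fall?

First find the weekday of Nov 19, 2385. Doomsday rule: the anchor day for the 2300s is Wednesday. For year 85: 85÷12 = 7 r 1, and 1÷4 = 0, so 7+1+0 = 8.
Wednesday + 8 ≡ Thursday — that's 2385's doomsday.
In November the doomsday date is Nov 7.
Nov 19 is 12 days after Nov 7; 12 mod 7 = 5, so Thursday + 5 = Tuesday.
1294 mod 7 = 6, so 1294 days before a Tuesday is Tuesday − 6 = Wednesday.

Wednesday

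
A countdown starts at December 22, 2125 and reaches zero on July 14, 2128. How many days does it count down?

935

Dec 22, 2125 → Dec 22, 2126: 365 days.
Dec 22, 2126 → Dec 22, 2127: 365 days.
Dec 22, 2127 → Jan 22, 2128: 31 days (December has 31).
Jan 22, 2128 → Feb 22, 2128: 31 days (January has 31).
Feb 22, 2128 → Mar 22, 2128: 29 days (February has 29).
Mar 22, 2128 → Apr 22, 2128: 31 days (March has 31).
Apr 22, 2128 → May 22, 2128: 30 days (April has 30).
May 22, 2128 → Jun 22, 2128: 31 days (May has 31).
Jun 22, 2128 → Jul 14, 2128: 22 days.
Total: 935 days.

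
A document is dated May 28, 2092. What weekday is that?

Doomsday rule: the anchor day for the 2000s is Tuesday. For year 92: 92÷12 = 7 r 8, and 8÷4 = 2, so 7+8+2 = 17.
Tuesday + 17 ≡ Friday — that's 2092's doomsday.
In May the doomsday date is May 9.
May 28 is 19 days after May 9; 19 mod 7 = 5, so Friday + 5 = Wednesday.

Wednesday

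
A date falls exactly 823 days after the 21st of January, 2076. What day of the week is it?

First find the weekday of Jan 21, 2076. Doomsday rule: the anchor day for the 2000s is Tuesday. For year 76: 76÷12 = 6 r 4, and 4÷4 = 1, so 6+4+1 = 11.
Tuesday + 11 ≡ Saturday — that's 2076's doomsday.
In January the doomsday date is Jan 4 (2076 is a leap year (divisible by 4)).
Jan 21 is 17 days after Jan 4; 17 mod 7 = 3, so Saturday + 3 = Tuesday.
823 mod 7 = 4, so 823 days after a Tuesday is Tuesday + 4 = Saturday.

Saturday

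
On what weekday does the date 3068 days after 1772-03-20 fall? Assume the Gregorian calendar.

Sunday

First find the weekday of Mar 20, 1772. Doomsday rule: the anchor day for the 1700s is Sunday. For year 72: 72÷12 = 6 r 0, and 0÷4 = 0, so 6+0+0 = 6.
Sunday + 6 ≡ Saturday — that's 1772's doomsday.
In March the doomsday date is Mar 14.
Mar 20 is 6 days after Mar 14; 6 mod 7 = 6, so Saturday + 6 = Friday.
3068 mod 7 = 2, so 3068 days after a Friday is Friday + 2 = Sunday.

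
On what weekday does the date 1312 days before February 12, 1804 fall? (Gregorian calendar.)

Thursday

First find the weekday of Feb 12, 1804. Doomsday rule: the anchor day for the 1800s is Friday. For year 04: 4÷12 = 0 r 4, and 4÷4 = 1, so 0+4+1 = 5.
Friday + 5 ≡ Wednesday — that's 1804's doomsday.
In February the doomsday date is Feb 29 (1804 is a leap year (divisible by 4)).
Feb 12 is 17 days before Feb 29; 17 mod 7 = 3, so Wednesday − 3 = Sunday.
1312 mod 7 = 3, so 1312 days before a Sunday is Sunday − 3 = Thursday.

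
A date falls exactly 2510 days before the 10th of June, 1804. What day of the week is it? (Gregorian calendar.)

Wednesday

First find the weekday of Jun 10, 1804. Doomsday rule: the anchor day for the 1800s is Friday. For year 04: 4÷12 = 0 r 4, and 4÷4 = 1, so 0+4+1 = 5.
Friday + 5 ≡ Wednesday — that's 1804's doomsday.
In June the doomsday date is Jun 6.
Jun 10 is 4 days after Jun 6; 4 mod 7 = 4, so Wednesday + 4 = Sunday.
2510 mod 7 = 4, so 2510 days before a Sunday is Sunday − 4 = Wednesday.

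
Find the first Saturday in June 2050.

June 4, 2050

June 1, 2050 is a Wednesday.
The first Saturday is therefore June 4 (3 days later).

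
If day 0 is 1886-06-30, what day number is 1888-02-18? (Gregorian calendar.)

Jun 30, 1886 → Jun 30, 1887: 365 days.
Jun 30, 1887 → Jul 30, 1887: 30 days (June has 30).
Jul 30, 1887 → Aug 30, 1887: 31 days (July has 31).
Aug 30, 1887 → Sep 30, 1887: 31 days (August has 31).
Sep 30, 1887 → Oct 30, 1887: 30 days (September has 30).
Oct 30, 1887 → Nov 30, 1887: 31 days (October has 31).
Nov 30, 1887 → Dec 30, 1887: 30 days (November has 30).
Dec 30, 1887 → Jan 30, 1888: 31 days (December has 31).
Jan 30, 1888 → Feb 18, 1888: 19 days.
Total: 598 days.

598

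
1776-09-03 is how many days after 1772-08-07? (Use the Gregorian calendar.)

Aug 7, 1772 → Aug 7, 1773: 365 days.
Aug 7, 1773 → Aug 7, 1774: 365 days.
Aug 7, 1774 → Aug 7, 1775: 365 days.
Aug 7, 1775 → Sep 7, 1775: 31 days (August has 31).
Sep 7, 1775 → Oct 7, 1775: 30 days (September has 30).
Oct 7, 1775 → Nov 7, 1775: 31 days (October has 31).
Nov 7, 1775 → Dec 7, 1775: 30 days (November has 30).
Dec 7, 1775 → Jan 7, 1776: 31 days (December has 31).
Jan 7, 1776 → Feb 7, 1776: 31 days (January has 31).
Feb 7, 1776 → Mar 7, 1776: 29 days (February has 29).
Mar 7, 1776 → Apr 7, 1776: 31 days (March has 31).
Apr 7, 1776 → May 7, 1776: 30 days (April has 30).
May 7, 1776 → Jun 7, 1776: 31 days (May has 31).
Jun 7, 1776 → Jul 7, 1776: 30 days (June has 30).
Jul 7, 1776 → Aug 7, 1776: 31 days (July has 31).
Aug 7, 1776 → Sep 3, 1776: 27 days.
Total: 1488 days.

1488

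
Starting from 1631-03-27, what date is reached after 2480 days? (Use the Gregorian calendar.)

January 9, 1638

+366 (one year; includes Feb 29, 1632) → Mar 27, 1632 (2114 left).
+365 (one year) → Mar 27, 1633 (1749 left).
+365 (one year) → Mar 27, 1634 (1384 left).
+365 (one year) → Mar 27, 1635 (1019 left).
+366 (one year; includes Feb 29, 1636) → Mar 27, 1636 (653 left).
+365 (one year) → Mar 27, 1637 (288 left).
Mar has 31 days: +5 → Apr 1, 1637 (283 left).
Apr has 30 days: +30 → May 1, 1637 (253 left).
May has 31 days: +31 → Jun 1, 1637 (222 left).
Jun has 30 days: +30 → Jul 1, 1637 (192 left).
Jul has 31 days: +31 → Aug 1, 1637 (161 left).
Aug has 31 days: +31 → Sep 1, 1637 (130 left).
Sep has 30 days: +30 → Oct 1, 1637 (100 left).
Oct has 31 days: +31 → Nov 1, 1637 (69 left).
Nov has 30 days: +30 → Dec 1, 1637 (39 left).
Dec has 31 days: +31 → Jan 1, 1638 (8 left).
+8 → Jan 9, 1638.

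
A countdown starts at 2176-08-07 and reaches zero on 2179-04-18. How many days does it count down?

984

Aug 7, 2176 → Aug 7, 2177: 365 days.
Aug 7, 2177 → Aug 7, 2178: 365 days.
Aug 7, 2178 → Sep 7, 2178: 31 days (August has 31).
Sep 7, 2178 → Oct 7, 2178: 30 days (September has 30).
Oct 7, 2178 → Nov 7, 2178: 31 days (October has 31).
Nov 7, 2178 → Dec 7, 2178: 30 days (November has 30).
Dec 7, 2178 → Jan 7, 2179: 31 days (December has 31).
Jan 7, 2179 → Feb 7, 2179: 31 days (January has 31).
Feb 7, 2179 → Mar 7, 2179: 28 days (February has 28).
Mar 7, 2179 → Apr 7, 2179: 31 days (March has 31).
Apr 7, 2179 → Apr 18, 2179: 11 days.
Total: 984 days.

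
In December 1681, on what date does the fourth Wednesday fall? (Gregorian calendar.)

December 24, 1681

December 1, 1681 is a Monday.
The first Wednesday is therefore December 3 (2 days later).
The fourth Wednesday is 3 + 3×7 = December 24.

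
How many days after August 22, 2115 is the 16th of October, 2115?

Aug 22, 2115 → Sep 22, 2115: 31 days (August has 31).
Sep 22, 2115 → Oct 16, 2115: 24 days.
Total: 55 days.

55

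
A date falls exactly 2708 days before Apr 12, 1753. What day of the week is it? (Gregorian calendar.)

First find the weekday of Apr 12, 1753. Doomsday rule: the anchor day for the 1700s is Sunday. For year 53: 53÷12 = 4 r 5, and 5÷4 = 1, so 4+5+1 = 10.
Sunday + 10 ≡ Wednesday — that's 1753's doomsday.
In April the doomsday date is Apr 4.
Apr 12 is 8 days after Apr 4; 8 mod 7 = 1, so Wednesday + 1 = Thursday.
2708 mod 7 = 6, so 2708 days before a Thursday is Thursday − 6 = Friday.

Friday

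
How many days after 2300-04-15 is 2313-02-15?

Apr 15, 2300 → Apr 15, 2301: 365 days.
Apr 15, 2301 → Apr 15, 2302: 365 days.
Apr 15, 2302 → Apr 15, 2303: 365 days.
Apr 15, 2303 → Apr 15, 2304: 366 days (Feb 29, 2304 is in that span).
Apr 15, 2304 → Apr 15, 2305: 365 days.
Apr 15, 2305 → Apr 15, 2306: 365 days.
Apr 15, 2306 → Apr 15, 2307: 365 days.
Apr 15, 2307 → Apr 15, 2308: 366 days (Feb 29, 2308 is in that span).
Apr 15, 2308 → Apr 15, 2309: 365 days.
Apr 15, 2309 → Apr 15, 2310: 365 days.
Apr 15, 2310 → Apr 15, 2311: 365 days.
Apr 15, 2311 → Apr 15, 2312: 366 days (Feb 29, 2312 is in that span).
Apr 15, 2312 → May 15, 2312: 30 days (April has 30).
May 15, 2312 → Jun 15, 2312: 31 days (May has 31).
Jun 15, 2312 → Jul 15, 2312: 30 days (June has 30).
Jul 15, 2312 → Aug 15, 2312: 31 days (July has 31).
Aug 15, 2312 → Sep 15, 2312: 31 days (August has 31).
Sep 15, 2312 → Oct 15, 2312: 30 days (September has 30).
Oct 15, 2312 → Nov 15, 2312: 31 days (October has 31).
Nov 15, 2312 → Dec 15, 2312: 30 days (November has 30).
Dec 15, 2312 → Jan 15, 2313: 31 days (December has 31).
Jan 15, 2313 → Feb 15, 2313: 31 days.
Total: 4689 days.

4689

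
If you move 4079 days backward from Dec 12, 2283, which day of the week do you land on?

Friday

First find the weekday of Dec 12, 2283. Doomsday rule: the anchor day for the 2200s is Friday. For year 83: 83÷12 = 6 r 11, and 11÷4 = 2, so 6+11+2 = 19.
Friday + 19 ≡ Wednesday — that's 2283's doomsday.
In December the doomsday date is Dec 12.
Dec 12 is the doomsday itself: Wednesday.
4079 mod 7 = 5, so 4079 days before a Wednesday is Wednesday − 5 = Friday.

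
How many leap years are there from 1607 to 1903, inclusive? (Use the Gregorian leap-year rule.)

71

Multiples of 4 in [1607,1903]: 74.
Of those, multiples of 100: 3 (not leap unless ÷400).
Multiples of 400: 0.
Leap years = 74 − 3 + 0 = 71.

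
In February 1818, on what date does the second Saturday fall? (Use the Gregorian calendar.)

February 1, 1818 is a Sunday.
The first Saturday is therefore February 7 (6 days later).
The second Saturday is 7 + 1×7 = February 14.

February 14, 1818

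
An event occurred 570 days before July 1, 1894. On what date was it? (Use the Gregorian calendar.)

December 8, 1892

−365 (one year) → Jul 1, 1893 (205 left).
−1 → Jun 30, 1893 (end of Jun, 30 days; 204 left).
−30 → May 31, 1893 (end of May, 31 days; 174 left).
−31 → Apr 30, 1893 (end of Apr, 30 days; 143 left).
−30 → Mar 31, 1893 (end of Mar, 31 days; 113 left).
−31 → Feb 28, 1893 (end of Feb, 28 days; 82 left).
−28 → Jan 31, 1893 (end of Jan, 31 days; 54 left).
−31 → Dec 31, 1892 (end of Dec, 31 days; 23 left).
−23 → Dec 8, 1892.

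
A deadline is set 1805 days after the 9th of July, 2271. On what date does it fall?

June 17, 2276

+366 (one year; includes Feb 29, 2272) → Jul 9, 2272 (1439 left).
+365 (one year) → Jul 9, 2273 (1074 left).
+365 (one year) → Jul 9, 2274 (709 left).
+365 (one year) → Jul 9, 2275 (344 left).
Jul has 31 days: +23 → Aug 1, 2275 (321 left).
Aug has 31 days: +31 → Sep 1, 2275 (290 left).
Sep has 30 days: +30 → Oct 1, 2275 (260 left).
Oct has 31 days: +31 → Nov 1, 2275 (229 left).
Nov has 30 days: +30 → Dec 1, 2275 (199 left).
Dec has 31 days: +31 → Jan 1, 2276 (168 left).
Jan has 31 days: +31 → Feb 1, 2276 (137 left).
Feb has 29 days: +29 → Mar 1, 2276 (108 left).
Mar has 31 days: +31 → Apr 1, 2276 (77 left).
Apr has 30 days: +30 → May 1, 2276 (47 left).
May has 31 days: +31 → Jun 1, 2276 (16 left).
+16 → Jun 17, 2276.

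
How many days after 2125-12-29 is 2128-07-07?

921

Dec 29, 2125 → Dec 29, 2126: 365 days.
Dec 29, 2126 → Dec 29, 2127: 365 days.
Dec 29, 2127 → Jan 29, 2128: 31 days (December has 31).
Jan 29, 2128 → Feb 29, 2128: 31 days (January has 31).
Feb 29, 2128 → Mar 29, 2128: 29 days (February has 29).
Mar 29, 2128 → Apr 29, 2128: 31 days (March has 31).
Apr 29, 2128 → May 29, 2128: 30 days (April has 30).
May 29, 2128 → Jun 29, 2128: 31 days (May has 31).
Jun 29, 2128 → Jul 7, 2128: 8 days.
Total: 921 days.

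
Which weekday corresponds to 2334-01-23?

Doomsday rule: the anchor day for the 2300s is Wednesday. For year 34: 34÷12 = 2 r 10, and 10÷4 = 2, so 2+10+2 = 14.
Wednesday + 14 ≡ Wednesday — that's 2334's doomsday.
In January the doomsday date is Jan 3 (2334 is not a leap year).
Jan 23 is 20 days after Jan 3; 20 mod 7 = 6, so Wednesday + 6 = Tuesday.

Tuesday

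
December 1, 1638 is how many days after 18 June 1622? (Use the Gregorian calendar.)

Jun 18, 1622 → Jun 18, 1623: 365 days.
Jun 18, 1623 → Jun 18, 1624: 366 days (Feb 29, 1624 is in that span).
Jun 18, 1624 → Jun 18, 1625: 365 days.
Jun 18, 1625 → Jun 18, 1626: 365 days.
Jun 18, 1626 → Jun 18, 1627: 365 days.
Jun 18, 1627 → Jun 18, 1628: 366 days (Feb 29, 1628 is in that span).
Jun 18, 1628 → Jun 18, 1629: 365 days.
Jun 18, 1629 → Jun 18, 1630: 365 days.
Jun 18, 1630 → Jun 18, 1631: 365 days.
Jun 18, 1631 → Jun 18, 1632: 366 days (Feb 29, 1632 is in that span).
Jun 18, 1632 → Jun 18, 1633: 365 days.
Jun 18, 1633 → Jun 18, 1634: 365 days.
Jun 18, 1634 → Jun 18, 1635: 365 days.
Jun 18, 1635 → Jun 18, 1636: 366 days (Feb 29, 1636 is in that span).
Jun 18, 1636 → Jun 18, 1637: 365 days.
Jun 18, 1637 → Jun 18, 1638: 365 days.
Jun 18, 1638 → Jul 18, 1638: 30 days (June has 30).
Jul 18, 1638 → Aug 18, 1638: 31 days (July has 31).
Aug 18, 1638 → Sep 18, 1638: 31 days (August has 31).
Sep 18, 1638 → Oct 18, 1638: 30 days (September has 30).
Oct 18, 1638 → Nov 18, 1638: 31 days (October has 31).
Nov 18, 1638 → Dec 1, 1638: 13 days.
Total: 6010 days.

6010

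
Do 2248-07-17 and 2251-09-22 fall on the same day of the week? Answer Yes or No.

From Jul 17, 2248 to Sep 22, 2251 is 1162 days.
1162 mod 7 = 0, so they are the same weekday.
(Jul 17, 2248 is a Monday; Sep 22, 2251 is a Monday.)

Yes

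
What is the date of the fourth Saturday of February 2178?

February 1, 2178 is a Sunday.
The first Saturday is therefore February 7 (6 days later).
The fourth Saturday is 7 + 3×7 = February 28.

February 28, 2178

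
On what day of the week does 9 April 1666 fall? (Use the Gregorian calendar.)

Friday

Doomsday rule: the anchor day for the 1600s is Tuesday. For year 66: 66÷12 = 5 r 6, and 6÷4 = 1, so 5+6+1 = 12.
Tuesday + 12 ≡ Sunday — that's 1666's doomsday.
In April the doomsday date is Apr 4.
Apr 9 is 5 days after Apr 4; 5 mod 7 = 5, so Sunday + 5 = Friday.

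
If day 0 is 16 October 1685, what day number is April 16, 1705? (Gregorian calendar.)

7121

Oct 16, 1685 → Oct 16, 1686: 365 days.
Oct 16, 1686 → Oct 16, 1687: 365 days.
Oct 16, 1687 → Oct 16, 1688: 366 days (Feb 29, 1688 is in that span).
Oct 16, 1688 → Oct 16, 1689: 365 days.
Oct 16, 1689 → Oct 16, 1690: 365 days.
Oct 16, 1690 → Oct 16, 1691: 365 days.
Oct 16, 1691 → Oct 16, 1692: 366 days (Feb 29, 1692 is in that span).
Oct 16, 1692 → Oct 16, 1693: 365 days.
Oct 16, 1693 → Oct 16, 1694: 365 days.
Oct 16, 1694 → Oct 16, 1695: 365 days.
Oct 16, 1695 → Oct 16, 1696: 366 days (Feb 29, 1696 is in that span).
Oct 16, 1696 → Oct 16, 1697: 365 days.
Oct 16, 1697 → Oct 16, 1698: 365 days.
Oct 16, 1698 → Oct 16, 1699: 365 days.
Oct 16, 1699 → Oct 16, 1700: 365 days.
Oct 16, 1700 → Oct 16, 1701: 365 days.
Oct 16, 1701 → Oct 16, 1702: 365 days.
Oct 16, 1702 → Oct 16, 1703: 365 days.
Oct 16, 1703 → Oct 16, 1704: 366 days (Feb 29, 1704 is in that span).
Oct 16, 1704 → Nov 16, 1704: 31 days (October has 31).
Nov 16, 1704 → Dec 16, 1704: 30 days (November has 30).
Dec 16, 1704 → Jan 16, 1705: 31 days (December has 31).
Jan 16, 1705 → Feb 16, 1705: 31 days (January has 31).
Feb 16, 1705 → Mar 16, 1705: 28 days (February has 28).
Mar 16, 1705 → Apr 16, 1705: 31 days.
Total: 7121 days.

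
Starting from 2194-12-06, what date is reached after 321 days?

October 23, 2195

Dec has 31 days: +26 → Jan 1, 2195 (295 left).
Jan has 31 days: +31 → Feb 1, 2195 (264 left).
Feb has 28 days: +28 → Mar 1, 2195 (236 left).
Mar has 31 days: +31 → Apr 1, 2195 (205 left).
Apr has 30 days: +30 → May 1, 2195 (175 left).
May has 31 days: +31 → Jun 1, 2195 (144 left).
Jun has 30 days: +30 → Jul 1, 2195 (114 left).
Jul has 31 days: +31 → Aug 1, 2195 (83 left).
Aug has 31 days: +31 → Sep 1, 2195 (52 left).
Sep has 30 days: +30 → Oct 1, 2195 (22 left).
+22 → Oct 23, 2195.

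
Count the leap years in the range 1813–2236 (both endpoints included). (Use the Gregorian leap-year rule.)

103

Multiples of 4 in [1813,2236]: 106.
Of those, multiples of 100: 4 (not leap unless ÷400).
Multiples of 400: 1.
Leap years = 106 − 4 + 1 = 103.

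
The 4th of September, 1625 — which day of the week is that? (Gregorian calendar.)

Thursday

Doomsday rule: the anchor day for the 1600s is Tuesday. For year 25: 25÷12 = 2 r 1, and 1÷4 = 0, so 2+1+0 = 3.
Tuesday + 3 ≡ Friday — that's 1625's doomsday.
In September the doomsday date is Sep 5.
Sep 4 is 1 day before Sep 5; 1 mod 7 = 1, so Friday − 1 = Thursday.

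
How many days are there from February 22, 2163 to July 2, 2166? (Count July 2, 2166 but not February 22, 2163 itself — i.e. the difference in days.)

1226

Feb 22, 2163 → Feb 22, 2164: 365 days.
Feb 22, 2164 → Feb 22, 2165: 366 days (Feb 29, 2164 is in that span).
Feb 22, 2165 → Feb 22, 2166: 365 days.
Feb 22, 2166 → Mar 22, 2166: 28 days (February has 28).
Mar 22, 2166 → Apr 22, 2166: 31 days (March has 31).
Apr 22, 2166 → May 22, 2166: 30 days (April has 30).
May 22, 2166 → Jun 22, 2166: 31 days (May has 31).
Jun 22, 2166 → Jul 2, 2166: 10 days.
Total: 1226 days.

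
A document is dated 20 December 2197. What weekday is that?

Wednesday

Doomsday rule: the anchor day for the 2100s is Sunday. For year 97: 97÷12 = 8 r 1, and 1÷4 = 0, so 8+1+0 = 9.
Sunday + 9 ≡ Tuesday — that's 2197's doomsday.
In December the doomsday date is Dec 12.
Dec 20 is 8 days after Dec 12; 8 mod 7 = 1, so Tuesday + 1 = Wednesday.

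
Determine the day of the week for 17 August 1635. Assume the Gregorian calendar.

Friday

Doomsday rule: the anchor day for the 1600s is Tuesday. For year 35: 35÷12 = 2 r 11, and 11÷4 = 2, so 2+11+2 = 15.
Tuesday + 15 ≡ Wednesday — that's 1635's doomsday.
In August the doomsday date is Aug 8.
Aug 17 is 9 days after Aug 8; 9 mod 7 = 2, so Wednesday + 2 = Friday.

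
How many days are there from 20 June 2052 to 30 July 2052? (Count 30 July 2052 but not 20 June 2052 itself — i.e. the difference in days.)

40

Jun 20, 2052 → Jul 20, 2052: 30 days (June has 30).
Jul 20, 2052 → Jul 30, 2052: 10 days.
Total: 40 days.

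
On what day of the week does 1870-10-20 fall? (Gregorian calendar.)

Thursday

Doomsday rule: the anchor day for the 1800s is Friday. For year 70: 70÷12 = 5 r 10, and 10÷4 = 2, so 5+10+2 = 17.
Friday + 17 ≡ Monday — that's 1870's doomsday.
In October the doomsday date is Oct 10.
Oct 20 is 10 days after Oct 10; 10 mod 7 = 3, so Monday + 3 = Thursday.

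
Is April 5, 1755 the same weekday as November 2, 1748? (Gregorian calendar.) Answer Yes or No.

Yes

From Nov 2, 1748 to Apr 5, 1755 is 2345 days.
2345 mod 7 = 0, so they are the same weekday.
(Nov 2, 1748 is a Saturday; Apr 5, 1755 is a Saturday.)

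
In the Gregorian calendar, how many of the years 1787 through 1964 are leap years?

43

Multiples of 4 in [1787,1964]: 45.
Of those, multiples of 100: 2 (not leap unless ÷400).
Multiples of 400: 0.
Leap years = 45 − 2 + 0 = 43.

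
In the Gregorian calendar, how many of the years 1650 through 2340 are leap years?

167

Multiples of 4 in [1650,2340]: 173.
Of those, multiples of 100: 7 (not leap unless ÷400).
Multiples of 400: 1.
Leap years = 173 − 7 + 1 = 167.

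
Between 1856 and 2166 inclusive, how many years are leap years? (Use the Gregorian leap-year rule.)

76

Multiples of 4 in [1856,2166]: 78.
Of those, multiples of 100: 3 (not leap unless ÷400).
Multiples of 400: 1.
Leap years = 78 − 3 + 1 = 76.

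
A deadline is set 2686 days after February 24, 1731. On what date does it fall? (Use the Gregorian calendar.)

+365 (one year) → Feb 24, 1732 (2321 left).
+366 (one year; includes Feb 29, 1732) → Feb 24, 1733 (1955 left).
+365 (one year) → Feb 24, 1734 (1590 left).
+365 (one year) → Feb 24, 1735 (1225 left).
+365 (one year) → Feb 24, 1736 (860 left).
+366 (one year; includes Feb 29, 1736) → Feb 24, 1737 (494 left).
+365 (one year) → Feb 24, 1738 (129 left).
Feb has 28 days: +5 → Mar 1, 1738 (124 left).
Mar has 31 days: +31 → Apr 1, 1738 (93 left).
Apr has 30 days: +30 → May 1, 1738 (63 left).
May has 31 days: +31 → Jun 1, 1738 (32 left).
Jun has 30 days: +30 → Jul 1, 1738 (2 left).
+2 → Jul 3, 1738.

July 3, 1738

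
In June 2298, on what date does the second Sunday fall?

June 12, 2298

June 1, 2298 is a Wednesday.
The first Sunday is therefore June 5 (4 days later).
The second Sunday is 5 + 1×7 = June 12.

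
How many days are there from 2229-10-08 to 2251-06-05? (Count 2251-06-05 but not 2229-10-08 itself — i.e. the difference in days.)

7910

Oct 8, 2229 → Oct 8, 2230: 365 days.
Oct 8, 2230 → Oct 8, 2231: 365 days.
Oct 8, 2231 → Oct 8, 2232: 366 days (Feb 29, 2232 is in that span).
Oct 8, 2232 → Oct 8, 2233: 365 days.
Oct 8, 2233 → Oct 8, 2234: 365 days.
Oct 8, 2234 → Oct 8, 2235: 365 days.
Oct 8, 2235 → Oct 8, 2236: 366 days (Feb 29, 2236 is in that span).
Oct 8, 2236 → Oct 8, 2237: 365 days.
Oct 8, 2237 → Oct 8, 2238: 365 days.
Oct 8, 2238 → Oct 8, 2239: 365 days.
Oct 8, 2239 → Oct 8, 2240: 366 days (Feb 29, 2240 is in that span).
Oct 8, 2240 → Oct 8, 2241: 365 days.
Oct 8, 2241 → Oct 8, 2242: 365 days.
Oct 8, 2242 → Oct 8, 2243: 365 days.
Oct 8, 2243 → Oct 8, 2244: 366 days (Feb 29, 2244 is in that span).
Oct 8, 2244 → Oct 8, 2245: 365 days.
Oct 8, 2245 → Oct 8, 2246: 365 days.
Oct 8, 2246 → Oct 8, 2247: 365 days.
Oct 8, 2247 → Oct 8, 2248: 366 days (Feb 29, 2248 is in that span).
Oct 8, 2248 → Oct 8, 2249: 365 days.
Oct 8, 2249 → Oct 8, 2250: 365 days.
Oct 8, 2250 → Nov 8, 2250: 31 days (October has 31).
Nov 8, 2250 → Dec 8, 2250: 30 days (November has 30).
Dec 8, 2250 → Jan 8, 2251: 31 days (December has 31).
Jan 8, 2251 → Feb 8, 2251: 31 days (January has 31).
Feb 8, 2251 → Mar 8, 2251: 28 days (February has 28).
Mar 8, 2251 → Apr 8, 2251: 31 days (March has 31).
Apr 8, 2251 → May 8, 2251: 30 days (April has 30).
May 8, 2251 → Jun 5, 2251: 28 days.
Total: 7910 days.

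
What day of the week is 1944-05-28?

January 1, 1944 is a Saturday.
Jan 1, 1944 → Feb 1, 1944: 31 days (January has 31).
Feb 1, 1944 → Mar 1, 1944: 29 days (February has 29).
Mar 1, 1944 → Apr 1, 1944: 31 days (March has 31).
Apr 1, 1944 → May 1, 1944: 30 days (April has 30).
May 1, 1944 → May 28, 1944: 27 days.
Total: 148 days.
148 mod 7 = 1, so Saturday + 1 = Sunday.

Sunday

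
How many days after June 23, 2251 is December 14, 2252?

540

Jun 23, 2251 → Jun 23, 2252: 366 days (Feb 29, 2252 is in that span).
Jun 23, 2252 → Jul 23, 2252: 30 days (June has 30).
Jul 23, 2252 → Aug 23, 2252: 31 days (July has 31).
Aug 23, 2252 → Sep 23, 2252: 31 days (August has 31).
Sep 23, 2252 → Oct 23, 2252: 30 days (September has 30).
Oct 23, 2252 → Nov 23, 2252: 31 days (October has 31).
Nov 23, 2252 → Dec 14, 2252: 21 days.
Total: 540 days.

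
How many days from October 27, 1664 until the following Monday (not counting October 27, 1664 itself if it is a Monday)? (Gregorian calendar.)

Oct 27, 1664 is a Monday.
From Monday to the next Monday is 7 days.

7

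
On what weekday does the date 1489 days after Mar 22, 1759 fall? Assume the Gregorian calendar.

Tuesday

Mar 22, 1759 is a Thursday.
1489 mod 7 = 5, so 1489 days after a Thursday is Thursday + 5 = Tuesday.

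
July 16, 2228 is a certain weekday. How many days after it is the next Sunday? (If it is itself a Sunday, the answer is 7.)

Jul 16, 2228 is a Wednesday.
From Wednesday to the next Sunday is 4 days.

4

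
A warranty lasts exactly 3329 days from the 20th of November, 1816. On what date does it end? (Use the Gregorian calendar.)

+365 (one year) → Nov 20, 1817 (2964 left).
+365 (one year) → Nov 20, 1818 (2599 left).
+365 (one year) → Nov 20, 1819 (2234 left).
+366 (one year; includes Feb 29, 1820) → Nov 20, 1820 (1868 left).
+365 (one year) → Nov 20, 1821 (1503 left).
+365 (one year) → Nov 20, 1822 (1138 left).
+365 (one year) → Nov 20, 1823 (773 left).
+366 (one year; includes Feb 29, 1824) → Nov 20, 1824 (407 left).
+365 (one year) → Nov 20, 1825 (42 left).
Nov has 30 days: +11 → Dec 1, 1825 (31 left).
Dec has 31 days: +31 → Jan 1, 1826 (0 left).

January 1, 1826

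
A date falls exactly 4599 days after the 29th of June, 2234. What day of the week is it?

First find the weekday of Jun 29, 2234. Doomsday rule: the anchor day for the 2200s is Friday. For year 34: 34÷12 = 2 r 10, and 10÷4 = 2, so 2+10+2 = 14.
Friday + 14 ≡ Friday — that's 2234's doomsday.
In June the doomsday date is Jun 6.
Jun 29 is 23 days after Jun 6; 23 mod 7 = 2, so Friday + 2 = Sunday.
4599 mod 7 = 0, so 4599 days after a Sunday is Sunday + 0 = Sunday.

Sunday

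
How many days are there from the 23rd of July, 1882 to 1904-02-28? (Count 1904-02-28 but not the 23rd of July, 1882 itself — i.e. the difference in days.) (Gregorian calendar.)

Jul 23, 1882 → Jul 23, 1883: 365 days.
Jul 23, 1883 → Jul 23, 1884: 366 days (Feb 29, 1884 is in that span).
Jul 23, 1884 → Jul 23, 1885: 365 days.
Jul 23, 1885 → Jul 23, 1886: 365 days.
Jul 23, 1886 → Jul 23, 1887: 365 days.
Jul 23, 1887 → Jul 23, 1888: 366 days (Feb 29, 1888 is in that span).
Jul 23, 1888 → Jul 23, 1889: 365 days.
Jul 23, 1889 → Jul 23, 1890: 365 days.
Jul 23, 1890 → Jul 23, 1891: 365 days.
Jul 23, 1891 → Jul 23, 1892: 366 days (Feb 29, 1892 is in that span).
Jul 23, 1892 → Jul 23, 1893: 365 days.
Jul 23, 1893 → Jul 23, 1894: 365 days.
Jul 23, 1894 → Jul 23, 1895: 365 days.
Jul 23, 1895 → Jul 23, 1896: 366 days (Feb 29, 1896 is in that span).
Jul 23, 1896 → Jul 23, 1897: 365 days.
Jul 23, 1897 → Jul 23, 1898: 365 days.
Jul 23, 1898 → Jul 23, 1899: 365 days.
Jul 23, 1899 → Jul 23, 1900: 365 days.
Jul 23, 1900 → Jul 23, 1901: 365 days.
Jul 23, 1901 → Jul 23, 1902: 365 days.
Jul 23, 1902 → Jul 23, 1903: 365 days.
Jul 23, 1903 → Aug 23, 1903: 31 days (July has 31).
Aug 23, 1903 → Sep 23, 1903: 31 days (August has 31).
Sep 23, 1903 → Oct 23, 1903: 30 days (September has 30).
Oct 23, 1903 → Nov 23, 1903: 31 days (October has 31).
Nov 23, 1903 → Dec 23, 1903: 30 days (November has 30).
Dec 23, 1903 → Jan 23, 1904: 31 days (December has 31).
Jan 23, 1904 → Feb 23, 1904: 31 days (January has 31).
Feb 23, 1904 → Feb 28, 1904: 5 days.
Total: 7889 days.

7889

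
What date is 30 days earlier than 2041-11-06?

−6 → Oct 31, 2041 (end of Oct, 31 days; 24 left).
−24 → Oct 7, 2041.

October 7, 2041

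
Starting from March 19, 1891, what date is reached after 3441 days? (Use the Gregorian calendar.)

+366 (one year; includes Feb 29, 1892) → Mar 19, 1892 (3075 left).
+365 (one year) → Mar 19, 1893 (2710 left).
+365 (one year) → Mar 19, 1894 (2345 left).
+365 (one year) → Mar 19, 1895 (1980 left).
+366 (one year; includes Feb 29, 1896) → Mar 19, 1896 (1614 left).
+365 (one year) → Mar 19, 1897 (1249 left).
+365 (one year) → Mar 19, 1898 (884 left).
+365 (one year) → Mar 19, 1899 (519 left).
+365 (one year) → Mar 19, 1900 (154 left).
Mar has 31 days: +13 → Apr 1, 1900 (141 left).
Apr has 30 days: +30 → May 1, 1900 (111 left).
May has 31 days: +31 → Jun 1, 1900 (80 left).
Jun has 30 days: +30 → Jul 1, 1900 (50 left).
Jul has 31 days: +31 → Aug 1, 1900 (19 left).
+19 → Aug 20, 1900.

August 20, 1900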